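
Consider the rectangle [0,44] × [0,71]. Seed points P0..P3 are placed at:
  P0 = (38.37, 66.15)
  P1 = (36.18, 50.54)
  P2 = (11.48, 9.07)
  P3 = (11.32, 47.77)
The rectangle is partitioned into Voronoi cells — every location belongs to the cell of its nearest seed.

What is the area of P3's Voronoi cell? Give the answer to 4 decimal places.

1. box [0,44]×[0,71]: [(0, 0) (44, 0) (44, 71) (0, 71)]
2. ⊥bis P3·P0 via (24.845,56.96): [(0, 0) (44, 0) (44, 28.7694) (15.3051, 71) (0, 71)]  |A|=2518.0982
3. ⊥bis P3·P1 via (23.75,49.155): [(0, 0) (29.227, 0) (22.495, 60.4186) (15.3051, 71) (0, 71)]  |A|=1762.4742
4. ⊥bis P3·P2 via (11.4,28.42): [(0, 28.3729) (26.0536, 28.4806) (22.495, 60.4186) (15.3051, 71) (0, 71)]  |A|=976.6645
5. canonical 5-gon: [(0, 28.3729) (26.0536, 28.4806) (22.495, 60.4186) (15.3051, 71) (0, 71)]
6. shoelace: 976.6645

Area of P3's cell: 976.6645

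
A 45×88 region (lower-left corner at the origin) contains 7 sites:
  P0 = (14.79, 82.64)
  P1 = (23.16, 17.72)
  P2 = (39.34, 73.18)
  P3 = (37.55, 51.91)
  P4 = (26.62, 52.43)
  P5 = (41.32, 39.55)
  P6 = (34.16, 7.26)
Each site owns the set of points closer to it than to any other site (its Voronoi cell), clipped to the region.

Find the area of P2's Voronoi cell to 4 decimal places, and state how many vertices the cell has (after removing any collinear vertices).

1. box [0,45]×[0,88]: [(0, 0) (45, 0) (45, 88) (0, 88)]
2. ⊥bis P2·P0 via (27.065,77.91): [(0, 7.6726) (0, 0) (45, 0) (45, 88) (30.953, 88)]  |A|=2716.8114
3. ⊥bis P2·P1 via (31.25,45.45): [(16.244, 49.8279) (45, 41.4386) (45, 88) (30.953, 88)]  |A|=937.5627
4. ⊥bis P2·P3 via (38.445,62.545): [(21.6877, 63.9552) (45, 61.9934) (45, 88) (30.953, 88)]  |A|=472.015
5. ⊥bis P2·P4 via (32.98,62.805): [(23.4869, 68.6244) (32.602, 63.0367) (45, 61.9934) (45, 88) (30.953, 88)]  |A|=445.7086
6. ⊥bis P2·P5 via (40.33,56.365): [(23.4869, 68.6244) (32.602, 63.0367) (45, 61.9934) (45, 88) (30.953, 88)]  |A|=445.7086
7. ⊥bis P2·P6 via (36.75,40.22): [(23.4869, 68.6244) (32.602, 63.0367) (45, 61.9934) (45, 88) (30.953, 88)]  |A|=445.7086
8. canonical 5-gon: [(23.4869, 68.6244) (32.602, 63.0367) (45, 61.9934) (45, 88) (30.953, 88)]
9. shoelace: 445.7086

Area of P2's cell: 445.7086 (5 vertices)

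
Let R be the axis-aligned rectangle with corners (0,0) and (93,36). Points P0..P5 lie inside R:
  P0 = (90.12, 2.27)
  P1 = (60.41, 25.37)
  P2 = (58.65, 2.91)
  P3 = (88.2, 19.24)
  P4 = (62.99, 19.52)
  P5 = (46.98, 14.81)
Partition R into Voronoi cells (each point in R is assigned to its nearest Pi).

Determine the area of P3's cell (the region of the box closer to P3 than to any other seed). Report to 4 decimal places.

1. box [0,93]×[0,36]: [(0, 0) (93, 0) (93, 36) (0, 36)]
2. ⊥bis P3·P0 via (89.16,10.755): [(0, 0.6674) (93, 11.1895) (93, 36) (0, 36)]  |A|=2796.6577
3. ⊥bis P3·P1 via (74.305,22.305): [(71.3118, 8.7356) (93, 11.1895) (93, 36) (77.3259, 36)]  |A|=482.7199
4. ⊥bis P3·P2 via (73.425,11.075): [(72.2835, 13.1406) (74.5174, 9.0983) (93, 11.1895) (93, 36) (77.3259, 36)]  |A|=475.836
5. ⊥bis P3·P4 via (75.595,19.38): [(75.6976, 28.6183) (75.482, 9.2075) (93, 11.1895) (93, 36) (77.3259, 36)]  |A|=442.2974
6. ⊥bis P3·P5 via (67.59,17.025): [(75.6976, 28.6183) (75.482, 9.2075) (93, 11.1895) (93, 36) (77.3259, 36)]  |A|=442.2974
7. canonical 5-gon: [(75.6976, 28.6183) (75.482, 9.2075) (93, 11.1895) (93, 36) (77.3259, 36)]
8. shoelace: 442.2974

Area of P3's cell: 442.2974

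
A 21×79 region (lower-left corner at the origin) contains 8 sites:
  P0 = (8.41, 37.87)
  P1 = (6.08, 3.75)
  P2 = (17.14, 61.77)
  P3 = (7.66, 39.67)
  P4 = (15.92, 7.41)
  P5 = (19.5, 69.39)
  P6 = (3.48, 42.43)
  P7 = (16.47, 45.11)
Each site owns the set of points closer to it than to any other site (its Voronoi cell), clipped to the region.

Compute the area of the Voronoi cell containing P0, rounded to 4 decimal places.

1. box [0,21]×[0,79]: [(0, 0) (21, 0) (21, 79) (0, 79)]
2. ⊥bis P0·P1 via (7.245,20.81): [(0, 21.3047) (21, 19.8707) (21, 79) (0, 79)]  |A|=1226.6579
3. ⊥bis P0·P2 via (12.775,49.82): [(0, 54.4863) (0, 21.3047) (21, 19.8707) (21, 46.8156)]  |A|=631.3287
4. ⊥bis P0·P3 via (8.035,38.77): [(0, 35.4221) (0, 21.3047) (21, 19.8707) (21, 44.1721)]  |A|=403.3966
5. ⊥bis P0·P4 via (12.165,22.64): [(0, 35.4221) (0, 21.3047) (5.2854, 20.9438) (21, 24.8183) (21, 44.1721)]  |A|=364.5218
6. ⊥bis P0·P5 via (13.955,53.63): [(0, 35.4221) (0, 21.3047) (5.2854, 20.9438) (21, 24.8183) (21, 44.1721)]  |A|=364.5218
7. ⊥bis P0·P6 via (5.945,40.15): [(2.5576, 36.4878) (0, 33.7226) (0, 21.3047) (5.2854, 20.9438) (21, 24.8183) (21, 44.1721)]  |A|=362.3486
8. ⊥bis P0·P7 via (12.44,41.49): [(13.0182, 40.8463) (2.5576, 36.4878) (0, 33.7226) (0, 21.3047) (5.2854, 20.9438) (21, 24.8183) (21, 31.9605)]  |A|=313.6133
9. canonical 7-gon: [(13.0182, 40.8463) (2.5576, 36.4878) (0, 33.7226) (0, 21.3047) (5.2854, 20.9438) (21, 24.8183) (21, 31.9605)]
10. shoelace: 313.6133

Area of P0's cell: 313.6133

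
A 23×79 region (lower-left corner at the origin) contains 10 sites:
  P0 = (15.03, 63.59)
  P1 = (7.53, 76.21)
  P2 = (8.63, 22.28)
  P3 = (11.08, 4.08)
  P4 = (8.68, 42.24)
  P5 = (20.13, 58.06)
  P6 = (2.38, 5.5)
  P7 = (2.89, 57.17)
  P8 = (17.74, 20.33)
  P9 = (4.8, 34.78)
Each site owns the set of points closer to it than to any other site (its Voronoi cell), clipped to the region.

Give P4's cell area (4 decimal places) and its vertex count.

Area of P4's cell: 280.7271 (6 vertices)

1. box [0,23]×[0,79]: [(0, 0) (23, 0) (23, 79) (0, 79)]
2. ⊥bis P4·P0 via (11.855,52.915): [(0, 56.441) (0, 0) (23, 0) (23, 49.6002)]  |A|=1219.4735
3. ⊥bis P4·P1 via (8.105,59.225): [(0, 56.441) (0, 0) (23, 0) (23, 49.6002)]  |A|=1219.4735
4. ⊥bis P4·P2 via (8.655,32.26): [(0, 56.441) (0, 32.2817) (23, 32.2241) (23, 49.6002)]  |A|=477.6574
5. ⊥bis P4·P3 via (9.88,23.16): [(0, 56.441) (0, 32.2817) (23, 32.2241) (23, 49.6002)]  |A|=477.6574
6. ⊥bis P4·P5 via (14.405,50.15): [(9.6985, 53.5564) (0, 56.441) (0, 32.2817) (23, 32.2241) (23, 43.9292)]  |A|=439.9411
7. ⊥bis P4·P6 via (5.53,23.87): [(9.6985, 53.5564) (0, 56.441) (0, 32.2817) (23, 32.2241) (23, 43.9292)]  |A|=439.9411
8. ⊥bis P4·P7 via (5.785,49.705): [(11.798, 52.0369) (0, 47.4615) (0, 32.2817) (23, 32.2241) (23, 43.9292)]  |A|=382.6311
9. ⊥bis P4·P8 via (13.21,31.285): [(11.798, 52.0369) (0, 47.4615) (0, 32.2817) (15.5262, 32.2428) (23, 35.3333) (23, 43.9292)]  |A|=371.0124
10. ⊥bis P4·P9 via (6.74,38.51): [(11.798, 52.0369) (0, 47.4615) (0, 42.0155) (17.3444, 32.9946) (23, 35.3333) (23, 43.9292)]  |A|=280.7271
11. canonical 6-gon: [(11.798, 52.0369) (0, 47.4615) (0, 42.0155) (17.3444, 32.9946) (23, 35.3333) (23, 43.9292)]
12. shoelace: 280.7271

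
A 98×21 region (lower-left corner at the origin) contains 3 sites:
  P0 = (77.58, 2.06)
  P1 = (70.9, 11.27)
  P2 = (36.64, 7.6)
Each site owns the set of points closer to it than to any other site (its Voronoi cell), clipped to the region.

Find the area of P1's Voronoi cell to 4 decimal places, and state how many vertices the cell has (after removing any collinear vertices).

Area of P1's cell: 543.3028 (4 vertices)

1. box [0,98]×[0,21]: [(0, 0) (98, 0) (98, 21) (0, 21)]
2. ⊥bis P1·P0 via (74.24,6.665): [(0, 0) (65.0507, 0) (94.0043, 21) (0, 21)]  |A|=1670.077
3. ⊥bis P1·P2 via (53.77,9.435): [(54.7807, 0) (65.0507, 0) (94.0043, 21) (52.5311, 21)]  |A|=543.3028
4. canonical 4-gon: [(54.7807, 0) (65.0507, 0) (94.0043, 21) (52.5311, 21)]
5. shoelace: 543.3028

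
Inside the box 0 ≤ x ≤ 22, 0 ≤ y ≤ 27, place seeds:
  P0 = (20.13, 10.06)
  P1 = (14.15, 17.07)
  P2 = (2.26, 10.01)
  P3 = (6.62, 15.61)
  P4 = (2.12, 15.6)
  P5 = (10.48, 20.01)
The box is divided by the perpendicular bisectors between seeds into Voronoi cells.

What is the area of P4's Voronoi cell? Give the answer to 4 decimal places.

Area of P4's cell: 53.9184

1. box [0,22]×[0,27]: [(0, 0) (22, 0) (22, 27) (0, 27)]
2. ⊥bis P4·P0 via (11.125,12.83): [(0, 0) (7.1784, 0) (15.4838, 27) (0, 27)]  |A|=305.9396
3. ⊥bis P4·P1 via (8.135,16.335): [(0, 0) (7.1784, 0) (9.2916, 6.8698) (6.8318, 27) (0, 27)]  |A|=218.8564
4. ⊥bis P4·P2 via (2.19,12.805): [(0, 12.7502) (8.5469, 12.9642) (6.8318, 27) (0, 27)]  |A|=108.8408
5. ⊥bis P4·P3 via (4.37,15.605): [(0, 12.7502) (4.3761, 12.8598) (4.3447, 27) (0, 27)]  |A|=61.8968
6. ⊥bis P4·P5 via (6.3,17.805): [(0, 12.7502) (4.3761, 12.8598) (4.3569, 21.4885) (1.4495, 27) (0, 27)]  |A|=53.9184
7. canonical 5-gon: [(0, 12.7502) (4.3761, 12.8598) (4.3569, 21.4885) (1.4495, 27) (0, 27)]
8. shoelace: 53.9184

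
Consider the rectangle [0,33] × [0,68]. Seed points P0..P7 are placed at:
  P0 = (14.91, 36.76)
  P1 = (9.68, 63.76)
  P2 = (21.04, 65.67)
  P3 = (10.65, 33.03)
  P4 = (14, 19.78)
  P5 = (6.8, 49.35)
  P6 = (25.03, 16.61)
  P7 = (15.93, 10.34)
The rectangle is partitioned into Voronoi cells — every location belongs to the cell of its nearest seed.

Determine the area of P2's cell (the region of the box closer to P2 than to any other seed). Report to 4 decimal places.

1. box [0,33]×[0,68]: [(0, 0) (33, 0) (33, 68) (0, 68)]
2. ⊥bis P2·P0 via (17.975,51.215): [(0, 55.0264) (33, 48.0291) (33, 68) (0, 68)]  |A|=543.5841
3. ⊥bis P2·P1 via (15.36,64.715): [(17.617, 51.2909) (33, 48.0291) (33, 68) (14.8077, 68)]  |A|=305.5941
4. ⊥bis P2·P3 via (15.845,49.35): [(17.617, 51.2909) (33, 48.0291) (33, 68) (14.8077, 68)]  |A|=305.5941
5. ⊥bis P2·P4 via (17.52,42.725): [(17.617, 51.2909) (33, 48.0291) (33, 68) (14.8077, 68)]  |A|=305.5941
6. ⊥bis P2·P5 via (13.92,57.51): [(17.0273, 54.7988) (22.1488, 50.33) (33, 48.0291) (33, 68) (14.8077, 68)]  |A|=297.9291
7. ⊥bis P2·P6 via (23.035,41.14): [(17.0273, 54.7988) (22.1488, 50.33) (33, 48.0291) (33, 68) (14.8077, 68)]  |A|=297.9291
8. ⊥bis P2·P7 via (18.485,38.005): [(17.0273, 54.7988) (22.1488, 50.33) (33, 48.0291) (33, 68) (14.8077, 68)]  |A|=297.9291
9. canonical 5-gon: [(17.0273, 54.7988) (22.1488, 50.33) (33, 48.0291) (33, 68) (14.8077, 68)]
10. shoelace: 297.9291

Area of P2's cell: 297.9291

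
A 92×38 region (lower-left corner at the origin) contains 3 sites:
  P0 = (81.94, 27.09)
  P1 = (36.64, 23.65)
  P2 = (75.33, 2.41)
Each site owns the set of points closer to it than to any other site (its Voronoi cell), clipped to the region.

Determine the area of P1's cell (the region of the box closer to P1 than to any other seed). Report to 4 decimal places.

1. box [0,92]×[0,38]: [(0, 0) (92, 0) (92, 38) (0, 38)]
2. ⊥bis P1·P0 via (59.29,25.37): [(0, 0) (61.2166, 0) (58.3309, 38) (0, 38)]  |A|=2271.4016
3. ⊥bis P1·P2 via (55.985,13.03): [(0, 0) (48.8318, 0) (59.7116, 19.8182) (58.3309, 38) (0, 38)]  |A|=2148.6797
4. canonical 5-gon: [(0, 0) (48.8318, 0) (59.7116, 19.8182) (58.3309, 38) (0, 38)]
5. shoelace: 2148.6797

Area of P1's cell: 2148.6797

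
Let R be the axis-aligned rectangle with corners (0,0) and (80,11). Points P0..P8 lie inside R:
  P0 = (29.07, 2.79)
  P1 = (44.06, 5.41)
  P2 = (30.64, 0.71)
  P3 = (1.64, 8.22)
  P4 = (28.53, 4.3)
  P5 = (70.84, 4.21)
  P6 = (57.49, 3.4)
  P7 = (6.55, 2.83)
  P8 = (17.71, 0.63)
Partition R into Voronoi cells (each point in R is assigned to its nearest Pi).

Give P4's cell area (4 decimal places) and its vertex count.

1. box [0,80]×[0,11]: [(0, 0) (80, 0) (80, 11) (0, 11)]
2. ⊥bis P4·P0 via (28.8,3.545): [(0, 0) (18.8871, 0) (49.6464, 11) (0, 11)]  |A|=376.9344
3. ⊥bis P4·P1 via (36.295,4.855): [(0, 0) (18.8871, 0) (36.1995, 6.1912) (35.8558, 11) (0, 11)]  |A|=343.7761
4. ⊥bis P4·P2 via (29.585,2.505): [(0, 0) (18.8871, 0) (35.3241, 5.8781) (36.1857, 6.3845) (35.8558, 11) (0, 11)]  |A|=343.6893
5. ⊥bis P4·P3 via (15.085,6.26): [(14.1724, 0) (18.8871, 0) (35.3241, 5.8781) (36.1857, 6.3845) (35.8558, 11) (15.776, 11)]  |A|=178.973
6. ⊥bis P4·P5 via (49.685,4.255): [(14.1724, 0) (18.8871, 0) (35.3241, 5.8781) (36.1857, 6.3845) (35.8558, 11) (15.776, 11)]  |A|=178.973
7. ⊥bis P4·P6 via (43.01,3.85): [(14.1724, 0) (18.8871, 0) (35.3241, 5.8781) (36.1857, 6.3845) (35.8558, 11) (15.776, 11)]  |A|=178.973
8. ⊥bis P4·P7 via (17.54,3.565): [(17.7784, 0) (18.8871, 0) (35.3241, 5.8781) (36.1857, 6.3845) (35.8558, 11) (17.0428, 11)]  |A|=152.1728
9. ⊥bis P4·P8 via (23.12,2.465): [(23.4078, 1.6166) (35.3241, 5.8781) (36.1857, 6.3845) (35.8558, 11) (20.225, 11)]  |A|=104.7904
10. canonical 5-gon: [(23.4078, 1.6166) (35.3241, 5.8781) (36.1857, 6.3845) (35.8558, 11) (20.225, 11)]
11. shoelace: 104.7904

Area of P4's cell: 104.7904 (5 vertices)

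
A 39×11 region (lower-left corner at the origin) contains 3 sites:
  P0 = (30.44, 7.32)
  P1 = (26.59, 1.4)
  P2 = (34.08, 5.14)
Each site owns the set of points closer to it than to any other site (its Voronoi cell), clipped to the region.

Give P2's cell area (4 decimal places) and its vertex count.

Area of P2's cell: 73.5648 (5 vertices)

1. box [0,39]×[0,11]: [(0, 0) (39, 0) (39, 11) (0, 11)]
2. ⊥bis P2·P0 via (32.26,6.23): [(28.5288, 0) (39, 0) (39, 11) (35.1168, 11)]  |A|=78.9492
3. ⊥bis P2·P1 via (30.335,3.27): [(30.4042, 3.1314) (31.9678, 0) (39, 0) (39, 11) (35.1168, 11)]  |A|=73.5648
4. canonical 5-gon: [(30.4042, 3.1314) (31.9678, 0) (39, 0) (39, 11) (35.1168, 11)]
5. shoelace: 73.5648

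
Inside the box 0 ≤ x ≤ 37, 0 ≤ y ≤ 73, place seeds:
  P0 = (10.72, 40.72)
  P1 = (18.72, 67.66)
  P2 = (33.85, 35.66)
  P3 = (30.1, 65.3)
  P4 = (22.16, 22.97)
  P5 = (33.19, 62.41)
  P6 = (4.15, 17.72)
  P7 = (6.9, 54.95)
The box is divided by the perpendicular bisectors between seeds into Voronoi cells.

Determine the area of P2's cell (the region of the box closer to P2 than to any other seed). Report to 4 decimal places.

Area of P2's cell: 299.8708

1. box [0,37]×[0,73]: [(0, 0) (37, 0) (37, 73) (0, 73)]
2. ⊥bis P2·P0 via (22.285,38.19): [(13.9304, 0) (37, 0) (37, 73) (29.9002, 73)]  |A|=1101.1839
3. ⊥bis P2·P1 via (26.285,51.66): [(25.1102, 51.1046) (13.9304, 0) (37, 0) (37, 56.7262)]  |A|=926.7108
4. ⊥bis P2·P3 via (31.975,50.48): [(24.7743, 49.569) (13.9304, 0) (37, 0) (37, 51.1158)]  |A|=884.2305
5. ⊥bis P2·P4 via (28.005,29.315): [(24.7743, 49.569) (21.6285, 35.189) (37, 21.0288) (37, 51.1158)]  |A|=316.7102
6. ⊥bis P2·P5 via (33.52,49.035): [(24.6094, 48.8151) (21.6285, 35.189) (37, 21.0288) (37, 49.1209)]  |A|=299.8708
7. ⊥bis P2·P6 via (19,26.69): [(24.6094, 48.8151) (21.6285, 35.189) (37, 21.0288) (37, 49.1209)]  |A|=299.8708
8. ⊥bis P2·P7 via (20.375,45.305): [(24.6094, 48.8151) (21.6285, 35.189) (37, 21.0288) (37, 49.1209)]  |A|=299.8708
9. canonical 4-gon: [(24.6094, 48.8151) (21.6285, 35.189) (37, 21.0288) (37, 49.1209)]
10. shoelace: 299.8708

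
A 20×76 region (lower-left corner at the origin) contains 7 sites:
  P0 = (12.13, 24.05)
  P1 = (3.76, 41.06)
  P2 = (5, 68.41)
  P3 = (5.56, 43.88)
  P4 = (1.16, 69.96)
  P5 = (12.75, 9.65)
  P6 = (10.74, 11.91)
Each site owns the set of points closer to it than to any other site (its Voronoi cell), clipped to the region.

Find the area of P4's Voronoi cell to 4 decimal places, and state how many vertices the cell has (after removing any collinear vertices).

1. box [0,20]×[0,76]: [(0, 0) (20, 0) (20, 76) (0, 76)]
2. ⊥bis P4·P0 via (6.645,47.005): [(0, 45.4172) (20, 50.1961) (20, 76) (0, 76)]  |A|=563.8667
3. ⊥bis P4·P1 via (2.46,55.51): [(0, 55.2887) (20, 57.088) (20, 76) (0, 76)]  |A|=396.2332
4. ⊥bis P4·P2 via (3.08,69.185): [(0, 61.5545) (5.8308, 76) (0, 76)]  |A|=42.1146
5. ⊥bis P4·P3 via (3.36,56.92): [(0, 61.5545) (5.8308, 76) (0, 76)]  |A|=42.1146
6. ⊥bis P4·P5 via (6.955,39.805): [(0, 61.5545) (5.8308, 76) (0, 76)]  |A|=42.1146
7. ⊥bis P4·P6 via (5.95,40.935): [(0, 61.5545) (5.8308, 76) (0, 76)]  |A|=42.1146
8. canonical 3-gon: [(0, 61.5545) (5.8308, 76) (0, 76)]
9. shoelace: 42.1146

Area of P4's cell: 42.1146 (3 vertices)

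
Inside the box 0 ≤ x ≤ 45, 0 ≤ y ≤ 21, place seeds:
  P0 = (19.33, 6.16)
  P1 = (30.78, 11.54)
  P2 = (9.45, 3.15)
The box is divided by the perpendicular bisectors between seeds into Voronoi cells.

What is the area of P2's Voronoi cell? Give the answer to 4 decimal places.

1. box [0,45]×[0,21]: [(0, 0) (45, 0) (45, 21) (0, 21)]
2. ⊥bis P2·P0 via (14.39,4.655): [(0, 0) (15.8082, 0) (9.4104, 21) (0, 21)]  |A|=264.795
3. ⊥bis P2·P1 via (20.115,7.345): [(0, 0) (15.8082, 0) (9.4104, 21) (0, 21)]  |A|=264.795
4. canonical 4-gon: [(0, 0) (15.8082, 0) (9.4104, 21) (0, 21)]
5. shoelace: 264.795

Area of P2's cell: 264.7950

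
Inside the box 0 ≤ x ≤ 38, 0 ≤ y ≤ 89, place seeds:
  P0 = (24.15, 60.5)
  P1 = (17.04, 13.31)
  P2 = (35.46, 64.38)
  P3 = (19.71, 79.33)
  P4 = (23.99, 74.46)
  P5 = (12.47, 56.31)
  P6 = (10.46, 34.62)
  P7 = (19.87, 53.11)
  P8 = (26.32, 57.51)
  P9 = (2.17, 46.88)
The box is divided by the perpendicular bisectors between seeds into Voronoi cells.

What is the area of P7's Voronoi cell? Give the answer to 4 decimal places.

1. box [0,38]×[0,89]: [(0, 0) (38, 0) (38, 89) (0, 89)]
2. ⊥bis P7·P0 via (22.01,56.805): [(0, 69.5523) (0, 0) (38, 0) (38, 47.5442)]  |A|=2224.8344
3. ⊥bis P7·P1 via (18.455,33.21): [(0, 69.5523) (0, 34.5223) (38, 31.8202) (38, 47.5442)]  |A|=964.327
4. ⊥bis P7·P2 via (27.665,58.745): [(34.1502, 49.7738) (0, 69.5523) (0, 34.5223) (38, 31.8202) (38, 44.4484)]  |A|=958.368
5. ⊥bis P7·P3 via (19.79,66.22): [(34.1502, 49.7738) (5.9001, 66.1352) (0, 66.0992) (0, 34.5223) (38, 31.8202) (38, 44.4484)]  |A|=948.1812
6. ⊥bis P7·P4 via (21.93,63.785): [(34.1502, 49.7738) (5.9001, 66.1352) (0, 66.0992) (0, 34.5223) (38, 31.8202) (38, 44.4484)]  |A|=948.1812
7. ⊥bis P7·P5 via (16.17,54.71): [(34.1502, 49.7738) (18.0642, 59.0903) (7.2182, 34.009) (38, 31.8202) (38, 44.4484)]  |A|=548.6689
8. ⊥bis P7·P6 via (15.165,43.865): [(34.1502, 49.7738) (18.0642, 59.0903) (12.1449, 45.402) (38, 32.2437) (38, 44.4484)]  |A|=362.4543
9. ⊥bis P7·P8 via (23.095,55.31): [(22.1177, 56.7426) (18.0642, 59.0903) (12.1449, 45.402) (38, 32.2437) (38, 33.4606)]  |A|=256.5735
10. ⊥bis P7·P9 via (11.02,49.995): [(22.1177, 56.7426) (18.0642, 59.0903) (12.416, 46.0289) (12.7439, 45.0971) (38, 32.2437) (38, 33.4606)]  |A|=256.3444
11. canonical 6-gon: [(22.1177, 56.7426) (18.0642, 59.0903) (12.416, 46.0289) (12.7439, 45.0971) (38, 32.2437) (38, 33.4606)]
12. shoelace: 256.3444

Area of P7's cell: 256.3444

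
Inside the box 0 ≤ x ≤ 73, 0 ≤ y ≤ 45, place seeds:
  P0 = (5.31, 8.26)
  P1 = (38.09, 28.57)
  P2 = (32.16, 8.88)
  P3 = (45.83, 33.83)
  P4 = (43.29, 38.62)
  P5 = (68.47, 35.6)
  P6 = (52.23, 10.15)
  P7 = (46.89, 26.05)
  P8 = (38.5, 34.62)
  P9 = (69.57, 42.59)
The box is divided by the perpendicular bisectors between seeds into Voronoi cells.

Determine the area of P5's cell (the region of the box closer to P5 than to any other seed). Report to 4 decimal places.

Area of P5's cell: 300.3485

1. box [0,73]×[0,45]: [(0, 0) (73, 0) (73, 45) (0, 45)]
2. ⊥bis P5·P0 via (36.89,21.93): [(46.3828, 0) (73, 0) (73, 45) (26.9037, 45)]  |A|=1636.0531
3. ⊥bis P5·P1 via (53.28,32.085): [(60.7045, 0) (73, 0) (73, 45) (50.2914, 45)]  |A|=787.5904
4. ⊥bis P5·P2 via (50.315,22.24): [(57.9631, 11.8469) (66.6811, 0) (73, 0) (73, 45) (50.2914, 45)]  |A|=752.1887
5. ⊥bis P5·P3 via (57.15,34.715): [(59.0537, 10.3649) (66.6811, 0) (73, 0) (73, 45) (56.3459, 45)]  |A|=634.9471
6. ⊥bis P5·P4 via (55.88,37.11): [(56.5355, 42.5753) (59.0537, 10.3649) (66.6811, 0) (73, 0) (73, 45) (56.8263, 45)]  |A|=634.3647
7. ⊥bis P5·P6 via (60.35,22.875): [(56.5355, 42.5753) (57.9562, 24.4025) (73, 14.8029) (73, 45) (56.8263, 45)]  |A|=398.0732
8. ⊥bis P5·P7 via (57.68,30.825): [(56.5355, 42.5753) (57.4057, 31.4449) (61.532, 22.1208) (73, 14.8029) (73, 45) (56.8263, 45)]  |A|=386.1105
9. ⊥bis P5·P8 via (53.485,35.11): [(56.5355, 42.5753) (57.4057, 31.4449) (61.532, 22.1208) (73, 14.8029) (73, 45) (56.8263, 45)]  |A|=386.1105
10. ⊥bis P5·P9 via (69.02,39.095): [(56.6554, 41.0408) (57.4057, 31.4449) (61.532, 22.1208) (73, 14.8029) (73, 38.4687)]  |A|=300.3485
11. canonical 5-gon: [(56.6554, 41.0408) (57.4057, 31.4449) (61.532, 22.1208) (73, 14.8029) (73, 38.4687)]
12. shoelace: 300.3485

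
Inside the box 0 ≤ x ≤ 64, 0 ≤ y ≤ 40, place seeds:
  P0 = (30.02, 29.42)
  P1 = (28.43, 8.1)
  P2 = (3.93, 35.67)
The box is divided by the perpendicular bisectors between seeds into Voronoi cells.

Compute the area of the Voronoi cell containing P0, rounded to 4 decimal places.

1. box [0,64]×[0,40]: [(0, 0) (64, 0) (64, 40) (0, 40)]
2. ⊥bis P0·P1 via (29.225,18.76): [(0, 20.9395) (64, 16.1666) (64, 40) (0, 40)]  |A|=1372.605
3. ⊥bis P0·P2 via (16.975,32.545): [(13.9457, 19.8995) (64, 16.1666) (64, 40) (18.7609, 40)]  |A|=1051.1477
4. canonical 4-gon: [(13.9457, 19.8995) (64, 16.1666) (64, 40) (18.7609, 40)]
5. shoelace: 1051.1477

Area of P0's cell: 1051.1477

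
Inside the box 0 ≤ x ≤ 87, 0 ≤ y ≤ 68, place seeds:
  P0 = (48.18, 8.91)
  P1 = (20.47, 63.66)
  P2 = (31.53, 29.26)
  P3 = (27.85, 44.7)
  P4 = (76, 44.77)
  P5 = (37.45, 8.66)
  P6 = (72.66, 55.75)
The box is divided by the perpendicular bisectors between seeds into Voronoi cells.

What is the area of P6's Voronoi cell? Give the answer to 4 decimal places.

Area of P6's cell: 743.6819

1. box [0,87]×[0,68]: [(0, 0) (87, 0) (87, 68) (0, 68)]
2. ⊥bis P6·P0 via (60.42,32.33): [(0, 63.9073) (87, 18.4385) (87, 68) (0, 68)]  |A|=2333.9574
3. ⊥bis P6·P1 via (46.565,59.705): [(43.7374, 41.0488) (87, 18.4385) (87, 68) (47.8222, 68)]  |A|=1600.0231
4. ⊥bis P6·P2 via (52.095,42.505): [(45.5082, 52.7321) (57.7493, 33.7258) (87, 18.4385) (87, 68) (47.8222, 68)]  |A|=1511.6872
5. ⊥bis P6·P3 via (50.255,50.225): [(47.0797, 63.1013) (52.1983, 42.3447) (57.7493, 33.7258) (87, 18.4385) (87, 68) (47.8222, 68)]  |A|=1468.8395
6. ⊥bis P6·P4 via (74.33,50.26): [(47.0797, 63.1013) (51.9269, 43.4452) (87, 54.1141) (87, 68) (47.8222, 68)]  |A|=743.6819
7. ⊥bis P6·P5 via (55.055,32.205): [(47.0797, 63.1013) (51.9269, 43.4452) (87, 54.1141) (87, 68) (47.8222, 68)]  |A|=743.6819
8. canonical 5-gon: [(47.0797, 63.1013) (51.9269, 43.4452) (87, 54.1141) (87, 68) (47.8222, 68)]
9. shoelace: 743.6819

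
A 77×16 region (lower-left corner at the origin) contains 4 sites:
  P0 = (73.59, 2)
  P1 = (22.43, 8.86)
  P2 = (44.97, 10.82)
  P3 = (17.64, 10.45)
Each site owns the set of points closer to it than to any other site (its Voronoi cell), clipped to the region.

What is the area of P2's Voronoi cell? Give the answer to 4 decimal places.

1. box [0,77]×[0,16]: [(0, 0) (77, 0) (77, 16) (0, 16)]
2. ⊥bis P2·P0 via (59.28,6.41): [(0, 0) (57.3046, 0) (62.2354, 16) (0, 16)]  |A|=956.32
3. ⊥bis P2·P1 via (33.7,9.84): [(34.5557, 0) (57.3046, 0) (62.2354, 16) (33.1643, 16)]  |A|=414.56
4. ⊥bis P2·P3 via (31.305,10.635): [(34.5557, 0) (57.3046, 0) (62.2354, 16) (33.1643, 16)]  |A|=414.56
5. canonical 4-gon: [(34.5557, 0) (57.3046, 0) (62.2354, 16) (33.1643, 16)]
6. shoelace: 414.56

Area of P2's cell: 414.5600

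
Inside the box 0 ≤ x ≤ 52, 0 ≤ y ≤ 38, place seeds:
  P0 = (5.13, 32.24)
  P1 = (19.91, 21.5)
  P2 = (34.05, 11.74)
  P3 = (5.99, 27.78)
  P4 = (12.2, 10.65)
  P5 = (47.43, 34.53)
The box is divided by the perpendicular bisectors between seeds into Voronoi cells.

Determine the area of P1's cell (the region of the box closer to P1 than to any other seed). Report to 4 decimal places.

1. box [0,52]×[0,38]: [(0, 0) (52, 0) (52, 38) (0, 38)]
2. ⊥bis P1·P0 via (12.52,26.87): [(0, 9.6404) (0, 0) (52, 0) (52, 38) (20.6077, 38)]  |A|=1683.7872
3. ⊥bis P1·P2 via (26.98,16.62): [(0, 9.6404) (0, 0) (15.5082, 0) (41.7373, 38) (20.6077, 38)]  |A|=795.4526
4. ⊥bis P1·P3 via (12.95,24.64): [(16.3076, 32.0824) (1.8337, 0) (15.5082, 0) (41.7373, 38) (20.6077, 38)]  |A|=687.4318
5. ⊥bis P1·P4 via (16.055,16.075): [(16.3076, 32.0824) (10.7777, 19.825) (23.1324, 11.0458) (41.7373, 38) (20.6077, 38)]  |A|=450.1817
6. ⊥bis P1·P5 via (33.67,28.015): [(16.3076, 32.0824) (10.7777, 19.825) (23.1324, 11.0458) (34.1482, 27.0051) (28.9424, 38) (20.6077, 38)]  |A|=379.8416
7. canonical 6-gon: [(16.3076, 32.0824) (10.7777, 19.825) (23.1324, 11.0458) (34.1482, 27.0051) (28.9424, 38) (20.6077, 38)]
8. shoelace: 379.8416

Area of P1's cell: 379.8416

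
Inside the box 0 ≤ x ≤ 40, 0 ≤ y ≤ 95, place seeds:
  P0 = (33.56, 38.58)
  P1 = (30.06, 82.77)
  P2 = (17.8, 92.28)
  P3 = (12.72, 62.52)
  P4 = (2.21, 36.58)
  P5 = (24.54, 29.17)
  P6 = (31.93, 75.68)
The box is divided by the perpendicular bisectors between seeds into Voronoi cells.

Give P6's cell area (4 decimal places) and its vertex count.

Area of P6's cell: 359.0048 (4 vertices)

1. box [0,40]×[0,95]: [(0, 0) (40, 0) (40, 95) (0, 95)]
2. ⊥bis P6·P0 via (32.745,57.13): [(0, 55.6913) (40, 57.4488) (40, 95) (0, 95)]  |A|=1537.1982
3. ⊥bis P6·P1 via (30.995,79.225): [(0, 71.05) (0, 55.6913) (40, 57.4488) (40, 81.6001)]  |A|=790.2002
4. ⊥bis P6·P2 via (24.865,83.98): [(14.0185, 74.7474) (0, 62.8148) (0, 55.6913) (40, 57.4488) (40, 81.6001)]  |A|=732.4774
5. ⊥bis P6·P3 via (22.325,69.1): [(17.7771, 75.7387) (30.59, 57.0353) (40, 57.4488) (40, 81.6001)]  |A|=359.0048
6. ⊥bis P6·P4 via (17.07,56.13): [(17.7771, 75.7387) (30.59, 57.0353) (40, 57.4488) (40, 81.6001)]  |A|=359.0048
7. ⊥bis P6·P5 via (28.235,52.425): [(17.7771, 75.7387) (30.59, 57.0353) (40, 57.4488) (40, 81.6001)]  |A|=359.0048
8. canonical 4-gon: [(17.7771, 75.7387) (30.59, 57.0353) (40, 57.4488) (40, 81.6001)]
9. shoelace: 359.0048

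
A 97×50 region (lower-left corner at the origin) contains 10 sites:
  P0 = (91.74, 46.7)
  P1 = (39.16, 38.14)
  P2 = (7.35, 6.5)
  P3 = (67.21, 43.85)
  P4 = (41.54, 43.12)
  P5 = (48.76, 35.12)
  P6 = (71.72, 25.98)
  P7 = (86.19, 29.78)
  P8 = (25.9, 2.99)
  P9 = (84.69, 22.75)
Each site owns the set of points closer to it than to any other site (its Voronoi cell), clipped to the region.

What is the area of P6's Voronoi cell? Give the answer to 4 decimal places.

Area of P6's cell: 699.0945

1. box [0,97]×[0,50]: [(0, 0) (97, 0) (97, 50) (0, 50)]
2. ⊥bis P6·P0 via (81.73,36.34): [(0, 0) (97, 0) (97, 21.5859) (67.5924, 50) (0, 50)]  |A|=4432.2041
3. ⊥bis P6·P1 via (55.44,32.06): [(43.4667, 0) (97, 0) (97, 21.5859) (67.5924, 50) (62.14, 50)]  |A|=1792.037
4. ⊥bis P6·P2 via (39.535,16.24): [(44.0097, 1.4538) (44.4496, 0) (97, 0) (97, 21.5859) (67.5924, 50) (62.14, 50)]  |A|=1791.3226
5. ⊥bis P6·P3 via (69.465,34.915): [(55.1577, 31.3042) (44.0097, 1.4538) (44.4496, 0) (97, 0) (97, 21.5859) (80.3592, 37.6645)]  |A|=1544.3161
6. ⊥bis P6·P4 via (56.63,34.55): [(55.1577, 31.3042) (44.0097, 1.4538) (44.4496, 0) (97, 0) (97, 21.5859) (80.3592, 37.6645)]  |A|=1544.3161
7. ⊥bis P6·P5 via (60.24,30.55): [(61.1414, 32.8143) (48.0785, 0) (97, 0) (97, 21.5859) (80.3592, 37.6645)]  |A|=1384.5347
8. ⊥bis P6·P7 via (78.955,27.88): [(76.6325, 36.7239) (61.1414, 32.8143) (48.0785, 0) (86.2766, 0)]  |A|=930.0211
9. ⊥bis P6·P8 via (48.81,14.485): [(76.6325, 36.7239) (61.1414, 32.8143) (51.6174, 8.8897) (56.0778, 0) (86.2766, 0)]  |A|=894.4655
10. ⊥bis P6·P9 via (78.205,24.365): [(79.0193, 27.635) (76.6325, 36.7239) (61.1414, 32.8143) (51.6174, 8.8897) (56.0778, 0) (72.1372, 0)]  |A|=699.0945
11. canonical 6-gon: [(79.0193, 27.635) (76.6325, 36.7239) (61.1414, 32.8143) (51.6174, 8.8897) (56.0778, 0) (72.1372, 0)]
12. shoelace: 699.0945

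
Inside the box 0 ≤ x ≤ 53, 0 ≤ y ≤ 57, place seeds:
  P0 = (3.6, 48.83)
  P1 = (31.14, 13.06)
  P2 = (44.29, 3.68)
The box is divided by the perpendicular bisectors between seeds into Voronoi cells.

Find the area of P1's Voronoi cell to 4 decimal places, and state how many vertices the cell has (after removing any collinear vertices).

Area of P1's cell: 1694.7218 (6 vertices)

1. box [0,53]×[0,57]: [(0, 0) (53, 0) (53, 57) (0, 57)]
2. ⊥bis P1·P0 via (17.37,30.945): [(0, 17.5715) (0, 0) (53, 0) (53, 57) (51.2112, 57)]  |A|=2011.4093
3. ⊥bis P1·P2 via (37.715,8.37): [(0, 17.5715) (0, 0) (31.7446, 0) (53, 29.7983) (53, 57) (51.2112, 57)]  |A|=1694.7218
4. canonical 6-gon: [(0, 17.5715) (0, 0) (31.7446, 0) (53, 29.7983) (53, 57) (51.2112, 57)]
5. shoelace: 1694.7218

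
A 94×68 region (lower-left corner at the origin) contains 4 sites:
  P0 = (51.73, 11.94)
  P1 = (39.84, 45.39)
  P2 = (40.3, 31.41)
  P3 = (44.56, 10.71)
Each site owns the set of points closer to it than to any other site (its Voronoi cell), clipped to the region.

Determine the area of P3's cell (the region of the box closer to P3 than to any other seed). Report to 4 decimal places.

Area of P3's cell: 833.1833

1. box [0,94]×[0,68]: [(0, 0) (94, 0) (94, 68) (0, 68)]
2. ⊥bis P3·P0 via (48.145,11.325): [(0, 0) (50.0878, 0) (38.4225, 68) (0, 68)]  |A|=3009.35
3. ⊥bis P3·P1 via (42.2,28.05): [(0, 22.3065) (0, 0) (50.0878, 0) (45.2057, 28.4591)]  |A|=1216.9167
4. ⊥bis P3·P2 via (42.43,21.06): [(0, 12.328) (0, 0) (50.0878, 0) (46.337, 21.8641)]  |A|=833.1833
5. canonical 4-gon: [(0, 12.328) (0, 0) (50.0878, 0) (46.337, 21.8641)]
6. shoelace: 833.1833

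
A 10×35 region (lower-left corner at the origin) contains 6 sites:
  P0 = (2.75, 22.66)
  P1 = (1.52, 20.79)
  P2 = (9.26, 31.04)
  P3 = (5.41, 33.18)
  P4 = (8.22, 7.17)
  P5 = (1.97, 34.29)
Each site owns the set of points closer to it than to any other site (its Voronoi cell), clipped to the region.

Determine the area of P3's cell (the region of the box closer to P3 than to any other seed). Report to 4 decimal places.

Area of P3's cell: 27.9406

1. box [0,10]×[0,35]: [(0, 0) (10, 0) (10, 35) (0, 35)]
2. ⊥bis P3·P0 via (4.08,27.92): [(0, 28.9516) (10, 26.4231) (10, 35) (0, 35)]  |A|=73.1262
3. ⊥bis P3·P1 via (3.465,26.985): [(0, 28.9516) (10, 26.4231) (10, 35) (0, 35)]  |A|=73.1262
4. ⊥bis P3·P2 via (7.335,32.11): [(0, 28.9516) (4.8919, 27.7147) (8.9414, 35) (0, 35)]  |A|=47.3643
5. ⊥bis P3·P4 via (6.815,20.175): [(0, 28.9516) (4.8919, 27.7147) (8.9414, 35) (0, 35)]  |A|=47.3643
6. ⊥bis P3·P5 via (3.69,33.735): [(1.9846, 28.4498) (4.8919, 27.7147) (8.9414, 35) (4.0982, 35)]  |A|=27.9406
7. canonical 4-gon: [(1.9846, 28.4498) (4.8919, 27.7147) (8.9414, 35) (4.0982, 35)]
8. shoelace: 27.9406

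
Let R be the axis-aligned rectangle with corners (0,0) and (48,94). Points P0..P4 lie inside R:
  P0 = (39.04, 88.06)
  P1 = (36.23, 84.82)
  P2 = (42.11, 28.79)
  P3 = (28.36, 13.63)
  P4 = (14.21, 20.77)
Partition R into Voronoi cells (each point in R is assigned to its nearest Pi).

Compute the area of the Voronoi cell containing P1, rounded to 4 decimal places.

Area of P1's cell: 1618.1579

1. box [0,48]×[0,94]: [(0, 0) (48, 0) (48, 94) (0, 94)]
2. ⊥bis P1·P0 via (37.635,86.44): [(0, 0) (48, 0) (48, 77.4506) (28.9181, 94) (0, 94)]  |A|=4354.1033
3. ⊥bis P1·P2 via (39.17,56.805): [(0, 52.6944) (48, 57.7317) (48, 77.4506) (28.9181, 94) (0, 94)]  |A|=1703.8791
4. ⊥bis P1·P3 via (32.295,49.225): [(0, 52.7952) (0.4679, 52.7435) (48, 57.7317) (48, 77.4506) (28.9181, 94) (0, 94)]  |A|=1703.8556
5. ⊥bis P1·P4 via (25.22,52.795): [(0, 61.4655) (19.5462, 54.7456) (48, 57.7317) (48, 77.4506) (28.9181, 94) (0, 94)]  |A|=1618.1579
6. canonical 6-gon: [(0, 61.4655) (19.5462, 54.7456) (48, 57.7317) (48, 77.4506) (28.9181, 94) (0, 94)]
7. shoelace: 1618.1579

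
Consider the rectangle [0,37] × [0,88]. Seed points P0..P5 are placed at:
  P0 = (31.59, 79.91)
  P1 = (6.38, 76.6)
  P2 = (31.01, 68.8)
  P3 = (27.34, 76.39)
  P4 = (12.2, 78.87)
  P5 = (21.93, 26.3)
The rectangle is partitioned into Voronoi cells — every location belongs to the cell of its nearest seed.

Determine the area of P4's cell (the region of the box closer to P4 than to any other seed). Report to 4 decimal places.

1. box [0,37]×[0,88]: [(0, 0) (37, 0) (37, 88) (0, 88)]
2. ⊥bis P4·P0 via (21.895,79.39): [(0, 0) (26.1532, 0) (21.4332, 88) (0, 88)]  |A|=2093.7993
3. ⊥bis P4·P1 via (9.29,77.735): [(24.0077, 40.0007) (21.4332, 88) (5.2863, 88)]  |A|=387.5201
4. ⊥bis P4·P2 via (21.605,73.835): [(15.3606, 62.1708) (22.1394, 74.8332) (21.4332, 88) (5.2863, 88)]  |A|=257.6293
5. ⊥bis P4·P3 via (19.77,77.63): [(15.3606, 62.1708) (18.0653, 67.2231) (21.4419, 87.8369) (21.4332, 88) (5.2863, 88)]  |A|=228.4862
6. ⊥bis P4·P5 via (17.065,52.585): [(15.3606, 62.1708) (18.0653, 67.2231) (21.4419, 87.8369) (21.4332, 88) (5.2863, 88)]  |A|=228.4862
7. canonical 5-gon: [(15.3606, 62.1708) (18.0653, 67.2231) (21.4419, 87.8369) (21.4332, 88) (5.2863, 88)]
8. shoelace: 228.4862

Area of P4's cell: 228.4862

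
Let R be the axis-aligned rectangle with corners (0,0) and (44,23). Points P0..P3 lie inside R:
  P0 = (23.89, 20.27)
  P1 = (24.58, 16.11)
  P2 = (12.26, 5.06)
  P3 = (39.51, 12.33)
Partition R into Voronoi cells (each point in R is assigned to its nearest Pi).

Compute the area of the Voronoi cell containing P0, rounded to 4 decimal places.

1. box [0,44]×[0,23]: [(0, 0) (44, 0) (44, 23) (0, 23)]
2. ⊥bis P0·P1 via (24.235,18.19): [(0, 14.1703) (44, 21.4683) (44, 23) (0, 23)]  |A|=227.9512
3. ⊥bis P0·P2 via (18.075,12.665): [(13.2353, 16.3655) (44, 21.4683) (44, 23) (4.5586, 23)]  |A|=154.3968
4. ⊥bis P0·P3 via (31.7,16.3): [(13.2353, 16.3655) (33.4365, 19.7162) (35.1058, 23) (4.5586, 23)]  |A|=131.7035
5. canonical 4-gon: [(13.2353, 16.3655) (33.4365, 19.7162) (35.1058, 23) (4.5586, 23)]
6. shoelace: 131.7035

Area of P0's cell: 131.7035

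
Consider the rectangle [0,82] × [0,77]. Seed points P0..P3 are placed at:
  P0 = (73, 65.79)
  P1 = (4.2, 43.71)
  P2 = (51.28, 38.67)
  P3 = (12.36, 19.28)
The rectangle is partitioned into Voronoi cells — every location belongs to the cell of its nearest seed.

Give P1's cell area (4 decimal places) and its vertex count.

Area of P1's cell: 1278.5714 (5 vertices)

1. box [0,82]×[0,77]: [(0, 0) (82, 0) (82, 77) (0, 77)]
2. ⊥bis P1·P0 via (38.6,54.75): [(0, 0) (56.1709, 0) (31.4593, 77) (0, 77)]  |A|=3373.764
3. ⊥bis P1·P2 via (27.74,41.19): [(0, 0) (23.3305, 0) (31.545, 76.7331) (31.4593, 77) (0, 77)]  |A|=2113.7911
4. ⊥bis P1·P3 via (8.28,31.495): [(0, 28.7294) (27.3853, 37.8765) (31.545, 76.7331) (31.4593, 77) (0, 77)]  |A|=1278.5714
5. canonical 5-gon: [(0, 28.7294) (27.3853, 37.8765) (31.545, 76.7331) (31.4593, 77) (0, 77)]
6. shoelace: 1278.5714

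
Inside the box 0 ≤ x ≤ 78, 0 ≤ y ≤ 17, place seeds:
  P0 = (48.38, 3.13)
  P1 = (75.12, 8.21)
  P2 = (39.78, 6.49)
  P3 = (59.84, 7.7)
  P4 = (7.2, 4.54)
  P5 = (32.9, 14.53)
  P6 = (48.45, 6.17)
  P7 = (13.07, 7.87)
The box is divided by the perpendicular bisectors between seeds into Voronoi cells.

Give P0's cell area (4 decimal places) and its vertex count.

Area of P0's cell: 56.6863 (4 vertices)

1. box [0,78]×[0,17]: [(0, 0) (78, 0) (78, 17) (0, 17)]
2. ⊥bis P0·P1 via (61.75,5.67): [(0, 0) (62.8272, 0) (59.5976, 17) (0, 17)]  |A|=1040.6102
3. ⊥bis P0·P2 via (44.08,4.81): [(42.2007, 0) (62.8272, 0) (59.5976, 17) (48.8426, 17)]  |A|=266.7417
4. ⊥bis P0·P3 via (54.11,5.415): [(42.2007, 0) (56.2694, 0) (49.4902, 17) (48.8426, 17)]  |A|=125.0876
5. ⊥bis P0·P4 via (27.79,3.835): [(42.2007, 0) (56.2694, 0) (49.4902, 17) (48.8426, 17)]  |A|=125.0876
6. ⊥bis P0·P5 via (40.64,8.83): [(42.2007, 0) (56.2694, 0) (49.4902, 17) (48.8426, 17)]  |A|=125.0876
7. ⊥bis P0·P6 via (48.415,4.65): [(44.0567, 4.7504) (42.2007, 0) (56.2694, 0) (54.4707, 4.5106)]  |A|=56.6863
8. ⊥bis P0·P7 via (30.725,5.5): [(44.0567, 4.7504) (42.2007, 0) (56.2694, 0) (54.4707, 4.5106)]  |A|=56.6863
9. canonical 4-gon: [(44.0567, 4.7504) (42.2007, 0) (56.2694, 0) (54.4707, 4.5106)]
10. shoelace: 56.6863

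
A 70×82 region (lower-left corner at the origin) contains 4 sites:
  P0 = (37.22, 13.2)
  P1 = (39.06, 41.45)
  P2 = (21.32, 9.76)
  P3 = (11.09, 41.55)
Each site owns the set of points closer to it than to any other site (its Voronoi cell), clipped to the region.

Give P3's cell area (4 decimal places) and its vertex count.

Area of P3's cell: 1445.0745 (4 vertices)

1. box [0,70]×[0,82]: [(0, 0) (70, 0) (70, 82) (0, 82)]
2. ⊥bis P3·P0 via (24.155,27.375): [(0, 5.1115) (70, 69.63) (70, 82) (0, 82)]  |A|=3124.0467
3. ⊥bis P3·P1 via (25.075,41.5): [(0, 5.1115) (25.0274, 28.1791) (25.2198, 82) (0, 82)]  |A|=1640.8352
4. ⊥bis P3·P2 via (16.205,25.655): [(0, 20.4402) (25.0285, 28.4944) (25.2198, 82) (0, 82)]  |A|=1445.0745
5. canonical 4-gon: [(0, 20.4402) (25.0285, 28.4944) (25.2198, 82) (0, 82)]
6. shoelace: 1445.0745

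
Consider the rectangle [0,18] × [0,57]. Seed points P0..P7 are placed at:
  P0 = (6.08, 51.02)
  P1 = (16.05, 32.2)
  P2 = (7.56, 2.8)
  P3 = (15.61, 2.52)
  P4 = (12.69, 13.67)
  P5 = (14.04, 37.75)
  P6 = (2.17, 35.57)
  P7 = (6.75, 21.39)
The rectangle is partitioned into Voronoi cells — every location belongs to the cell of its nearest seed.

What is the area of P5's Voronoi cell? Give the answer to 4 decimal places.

1. box [0,18]×[0,57]: [(0, 0) (18, 0) (18, 57) (0, 57)]
2. ⊥bis P5·P0 via (10.06,44.385): [(0, 38.3505) (0, 0) (18, 0) (18, 49.1478)]  |A|=787.4849
3. ⊥bis P5·P1 via (15.045,34.975): [(0, 38.3505) (0, 29.5263) (18, 36.0452) (18, 49.1478)]  |A|=197.3417
4. ⊥bis P5·P2 via (10.8,20.275): [(0, 38.3505) (0, 29.5263) (18, 36.0452) (18, 49.1478)]  |A|=197.3417
5. ⊥bis P5·P3 via (14.825,20.135): [(0, 38.3505) (0, 29.5263) (18, 36.0452) (18, 49.1478)]  |A|=197.3417
6. ⊥bis P5·P4 via (13.365,25.71): [(0, 38.3505) (0, 29.5263) (18, 36.0452) (18, 49.1478)]  |A|=197.3417
7. ⊥bis P5·P6 via (8.105,36.66): [(7.021, 42.5621) (8.828, 32.7234) (18, 36.0452) (18, 49.1478)]  |A|=120.0478
8. ⊥bis P5·P7 via (10.395,29.57): [(7.021, 42.5621) (8.828, 32.7234) (18, 36.0452) (18, 49.1478)]  |A|=120.0478
9. canonical 4-gon: [(7.021, 42.5621) (8.828, 32.7234) (18, 36.0452) (18, 49.1478)]
10. shoelace: 120.0478

Area of P5's cell: 120.0478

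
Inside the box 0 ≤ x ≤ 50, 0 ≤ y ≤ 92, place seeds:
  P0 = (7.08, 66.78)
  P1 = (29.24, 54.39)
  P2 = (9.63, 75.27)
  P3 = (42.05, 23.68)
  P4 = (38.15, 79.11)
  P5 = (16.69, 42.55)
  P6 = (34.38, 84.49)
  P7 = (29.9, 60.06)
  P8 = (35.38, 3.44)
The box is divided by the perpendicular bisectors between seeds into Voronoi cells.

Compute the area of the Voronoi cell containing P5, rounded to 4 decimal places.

1. box [0,50]×[0,92]: [(0, 0) (50, 0) (50, 92) (0, 92)]
2. ⊥bis P5·P0 via (11.885,54.665): [(0, 49.9512) (0, 0) (50, 0) (50, 69.782)]  |A|=2993.3308
3. ⊥bis P5·P1 via (22.965,48.47): [(15.6949, 56.1761) (0, 49.9512) (0, 0) (50, 0) (50, 19.8138)]  |A|=2136.2487
4. ⊥bis P5·P2 via (13.16,58.91): [(15.6949, 56.1761) (0, 49.9512) (0, 0) (50, 0) (50, 19.8138)]  |A|=2136.2487
5. ⊥bis P5·P3 via (29.37,33.115): [(32.9333, 37.9039) (15.6949, 56.1761) (0, 49.9512) (0, 0) (4.7296, 0)]  |A|=1109.2091
6. ⊥bis P5·P4 via (27.42,60.83): [(32.9333, 37.9039) (15.6949, 56.1761) (0, 49.9512) (0, 0) (4.7296, 0)]  |A|=1109.2091
7. ⊥bis P5·P6 via (25.535,63.52): [(32.9333, 37.9039) (15.6949, 56.1761) (0, 49.9512) (0, 0) (4.7296, 0)]  |A|=1109.2091
8. ⊥bis P5·P7 via (23.295,51.305): [(32.9333, 37.9039) (15.6949, 56.1761) (0, 49.9512) (0, 0) (4.7296, 0)]  |A|=1109.2091
9. ⊥bis P5·P8 via (26.035,22.995): [(19.525, 19.884) (32.9333, 37.9039) (15.6949, 56.1761) (0, 49.9512) (0, 10.5533)]  |A|=959.1605
10. canonical 5-gon: [(19.525, 19.884) (32.9333, 37.9039) (15.6949, 56.1761) (0, 49.9512) (0, 10.5533)]
11. shoelace: 959.1605

Area of P5's cell: 959.1605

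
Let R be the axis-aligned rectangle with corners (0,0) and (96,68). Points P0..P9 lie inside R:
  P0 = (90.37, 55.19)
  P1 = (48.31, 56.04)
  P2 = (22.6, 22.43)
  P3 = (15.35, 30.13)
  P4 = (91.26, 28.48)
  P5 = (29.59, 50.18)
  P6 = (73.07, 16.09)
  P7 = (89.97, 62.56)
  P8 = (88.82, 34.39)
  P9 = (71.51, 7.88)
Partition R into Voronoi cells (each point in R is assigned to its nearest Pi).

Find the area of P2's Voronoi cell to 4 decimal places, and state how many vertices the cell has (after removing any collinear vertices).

1. box [0,96]×[0,68]: [(0, 0) (96, 0) (96, 68) (0, 68)]
2. ⊥bis P2·P0 via (56.485,38.81): [(0, 0) (75.2457, 0) (42.3746, 68) (0, 68)]  |A|=3999.0904
3. ⊥bis P2·P1 via (35.455,39.235): [(0, 66.3563) (0, 0) (75.2457, 0) (68.4982, 13.9586)]  |A|=2797.8062
4. ⊥bis P2·P3 via (18.975,26.28): [(33.9538, 40.3834) (0, 8.4139) (0, 0) (75.2457, 0) (68.4982, 13.9586)]  |A|=1814.125
5. ⊥bis P2·P4 via (56.93,25.455): [(57.1801, 22.6163) (33.9538, 40.3834) (0, 8.4139) (0, 0) (59.173, 0)]  |A|=1582.5888
6. ⊥bis P2·P5 via (26.095,36.305): [(57.1801, 22.6163) (45.7612, 31.3512) (28.8778, 35.604) (0, 8.4139) (0, 0) (59.173, 0)]  |A|=1531.4494
7. ⊥bis P2·P6 via (47.835,19.26): [(49.0389, 28.844) (45.7612, 31.3512) (28.8778, 35.604) (0, 8.4139) (0, 0) (45.4156, 0)]  |A|=1247.1837
8. ⊥bis P2·P7 via (56.285,42.495): [(49.0389, 28.844) (45.7612, 31.3512) (28.8778, 35.604) (0, 8.4139) (0, 0) (45.4156, 0)]  |A|=1247.1837
9. ⊥bis P2·P8 via (55.71,28.41): [(49.0389, 28.844) (45.7612, 31.3512) (28.8778, 35.604) (0, 8.4139) (0, 0) (45.4156, 0)]  |A|=1247.1837
10. ⊥bis P2·P9 via (47.055,15.155): [(47.5125, 16.693) (49.0389, 28.844) (45.7612, 31.3512) (28.8778, 35.604) (0, 8.4139) (0, 0) (42.5466, 0)]  |A|=1223.2378
11. canonical 7-gon: [(47.5125, 16.693) (49.0389, 28.844) (45.7612, 31.3512) (28.8778, 35.604) (0, 8.4139) (0, 0) (42.5466, 0)]
12. shoelace: 1223.2378

Area of P2's cell: 1223.2378 (7 vertices)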